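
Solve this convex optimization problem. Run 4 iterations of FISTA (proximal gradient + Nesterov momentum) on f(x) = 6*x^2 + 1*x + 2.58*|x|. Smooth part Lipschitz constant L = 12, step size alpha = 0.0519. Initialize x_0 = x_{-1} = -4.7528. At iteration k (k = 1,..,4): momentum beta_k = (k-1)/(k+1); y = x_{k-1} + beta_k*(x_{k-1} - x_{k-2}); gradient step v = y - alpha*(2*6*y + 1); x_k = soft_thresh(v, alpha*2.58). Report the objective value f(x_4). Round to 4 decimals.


FISTA on f(x) = 6*x^2 + 1*x + 2.58*|x|
L = 12, alpha = 0.0519
Iteration 1: beta = 0.0, y = -4.7528 + 0.0*(-4.7528 + 4.7528) = -4.7528
  grad(y) = -56.0336, v = y - alpha*grad = -1.8447
  prox(v) = soft_thresh(-1.8447, 0.1339) = -1.7108
Iteration 2: beta = 0.3333, y = -1.7108 + 0.3333*(-1.7108 + 4.7528) = -0.6967
  grad(y) = -7.3609, v = y - alpha*grad = -0.3147
  prox(v) = soft_thresh(-0.3147, 0.1339) = -0.1808
Iteration 3: beta = 0.5, y = -0.1808 + 0.5*(-0.1808 + 1.7108) = 0.5842
  grad(y) = 8.01, v = y - alpha*grad = 0.1684
  prox(v) = soft_thresh(0.1684, 0.1339) = 0.0345
Iteration 4: beta = 0.6, y = 0.0345 + 0.6*(0.0345 + 0.1808) = 0.1638
  grad(y) = 2.9651, v = y - alpha*grad = 0.0099
  prox(v) = soft_thresh(0.0099, 0.1339) = 0.0
f(x_4) = 6*0.0^2 + 1*0.0 + 2.58*|0.0| = 0.0


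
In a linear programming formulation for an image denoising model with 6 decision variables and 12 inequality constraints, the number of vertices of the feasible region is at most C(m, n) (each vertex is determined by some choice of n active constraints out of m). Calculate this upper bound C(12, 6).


Each vertex corresponds to some choice of n active constraints out of m, so the number of vertices is at most C(m, n) = m! / (n!(m-n)!).
m = 12, n = 6
Numerator: 12 * 11 * 10 * 9 * 8 * 7
Denominator: 6! = 720
C(12, 6) = 924


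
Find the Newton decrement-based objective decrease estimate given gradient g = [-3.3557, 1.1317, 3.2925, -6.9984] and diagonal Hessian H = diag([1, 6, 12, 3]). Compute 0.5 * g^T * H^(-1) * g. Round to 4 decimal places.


Step 1: H is diagonal, so H^(-1) * g = [-3.3557, 0.1886, 0.2744, -2.3328].
Step 2: g^T H^(-1) g = sum_i g_i^2 / H_ii
  = (-3.3557)^2/1 + (1.1317)^2/6 + (3.2925)^2/12 + (-6.9984)^2/3
  = 11.2607 + 0.2135 + 0.9034 + 16.3259 = 28.7034
Step 3: Objective decrease = 0.5 * g^T H^(-1) g = 14.3517


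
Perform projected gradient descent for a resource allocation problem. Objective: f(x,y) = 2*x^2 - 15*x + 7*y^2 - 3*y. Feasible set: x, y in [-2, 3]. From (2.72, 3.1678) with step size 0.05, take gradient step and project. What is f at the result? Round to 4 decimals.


Step 1: Compute gradient at (2.72, 3.1678).
grad_x = 2*2*2.72 - 15 = -4.12
grad_y = 2*7*3.1678 - 3 = 41.3492
Step 2: Gradient step.
x_raw = 2.72 - 0.05*-4.12 = 2.926
y_raw = 3.1678 - 0.05*41.3492 = 1.1003
Step 3: Project onto [-2, 3].
x_proj = clip(2.926) = 2.926
y_proj = clip(1.1003) = 1.1003
Step 4: Evaluate f.
f(2.926, 1.1003) = -21.5928


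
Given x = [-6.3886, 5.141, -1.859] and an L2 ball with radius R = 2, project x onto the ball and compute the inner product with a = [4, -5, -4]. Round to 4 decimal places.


Step 1: Compute ||x|| (intermediates to 6 decimals).
||x|| = sqrt((-6.3886)^2 + 5.141^2 + (-1.859)^2) = 8.408328
Step 2: Project.
Since ||x|| > R, scale = R/||x|| = 2/8.408328 = 0.237859, proj(x) = scale * x
proj(x) = [-1.519586, 1.222833, -0.44218]
Step 3: Dot product.
a^T * proj(x) = 4*(-1.519586) - 5*1.222833 - 4*(-0.44218) = -10.4238


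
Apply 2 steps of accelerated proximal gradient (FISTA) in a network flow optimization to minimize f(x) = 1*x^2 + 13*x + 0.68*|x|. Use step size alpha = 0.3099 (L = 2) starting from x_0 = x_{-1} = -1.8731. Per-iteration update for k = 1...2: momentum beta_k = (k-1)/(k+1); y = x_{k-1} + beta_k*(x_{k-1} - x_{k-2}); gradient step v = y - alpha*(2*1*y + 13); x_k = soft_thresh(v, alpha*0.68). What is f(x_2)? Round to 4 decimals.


FISTA on f(x) = 1*x^2 + 13*x + 0.68*|x|
L = 2, alpha = 0.3099
Iteration 1: beta = 0.0, y = -1.8731 + 0.0*(-1.8731 + 1.8731) = -1.8731
  grad(y) = 9.2538, v = y - alpha*grad = -4.7409
  prox(v) = soft_thresh(-4.7409, 0.2107) = -4.5301
Iteration 2: beta = 0.3333, y = -4.5301 + 0.3333*(-4.5301 + 1.8731) = -5.4158
  grad(y) = 2.1684, v = y - alpha*grad = -6.0878
  prox(v) = soft_thresh(-6.0878, 0.2107) = -5.8771
f(x_2) = 1*(-5.8771)^2 + 13*(-5.8771) + 0.68*|-5.8771| = -37.8655


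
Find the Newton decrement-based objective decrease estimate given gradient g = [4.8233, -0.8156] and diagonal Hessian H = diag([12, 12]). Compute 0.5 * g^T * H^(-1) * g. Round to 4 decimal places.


Step 1: H is diagonal, so H^(-1) * g = [0.4019, -0.068].
Step 2: g^T H^(-1) g = sum_i g_i^2 / H_ii
  = (4.8233)^2/12 + (-0.8156)^2/12
  = 1.9387 + 0.0554 = 1.9941
Step 3: Objective decrease = 0.5 * g^T H^(-1) g = 0.9971


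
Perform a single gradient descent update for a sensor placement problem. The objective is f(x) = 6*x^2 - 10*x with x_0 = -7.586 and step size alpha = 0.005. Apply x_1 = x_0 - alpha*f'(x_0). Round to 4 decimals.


We compute the gradient at x_0 and apply the update.
f'(x) = 12*x - 10
f'(-7.586) = 12*-7.586 - 10 = -101.032
x_1 = -7.586 - 0.005*-101.032 = -7.0808


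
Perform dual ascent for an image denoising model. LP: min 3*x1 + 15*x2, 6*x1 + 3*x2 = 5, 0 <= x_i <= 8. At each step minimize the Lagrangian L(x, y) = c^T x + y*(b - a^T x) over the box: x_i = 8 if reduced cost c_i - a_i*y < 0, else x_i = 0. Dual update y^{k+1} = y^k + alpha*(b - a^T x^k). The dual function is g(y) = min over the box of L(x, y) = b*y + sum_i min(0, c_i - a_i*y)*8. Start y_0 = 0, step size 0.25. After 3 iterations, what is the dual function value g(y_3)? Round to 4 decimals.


Dual ascent for LP: min 3*x1 + 15*x2, 6*x1 + 3*x2 = 5, 0 <= x_i <= 8
Step 1: y^k = 0.0, reduced costs: (3.0, 15.0)
  x^k = (0.0, 0.0), subgradient = b - a^T x = 5.0
  y^{k+1} = 0.0 + 0.25*5.0 = 1.25
Step 2: y^k = 1.25, reduced costs: (-4.5, 11.25)
  x^k = (8.0, 0.0), subgradient = b - a^T x = -43.0
  y^{k+1} = 1.25 + 0.25*-43.0 = -9.5
Step 3: y^k = -9.5, reduced costs: (60.0, 43.5)
  x^k = (0.0, 0.0), subgradient = b - a^T x = 5.0
  y^{k+1} = -9.5 + 0.25*5.0 = -8.25
Dual objective at y_3 = -8.25: reduced costs (52.5, 39.75), box minimizer x = (0.0, 0.0)
g(y_3) = b*y + (c1 - a1*y)*x1 + (c2 - a2*y)*x2 = 5*(-8.25) + 52.5*0.0 + 39.75*0.0 = -41.25 + 0.0 + 0.0 = -41.25


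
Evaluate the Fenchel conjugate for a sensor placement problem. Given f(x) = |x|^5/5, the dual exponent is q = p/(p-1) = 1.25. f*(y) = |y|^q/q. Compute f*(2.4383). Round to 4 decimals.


The conjugate exponent q satisfies 1/p + 1/q = 1.
p = 5, so q = 5/(5 - 1) = 1.25
|y|^q = 2.4383^1.25 = 3.0469
f*(2.4383) = 3.0469 / 1.25 = 2.4375


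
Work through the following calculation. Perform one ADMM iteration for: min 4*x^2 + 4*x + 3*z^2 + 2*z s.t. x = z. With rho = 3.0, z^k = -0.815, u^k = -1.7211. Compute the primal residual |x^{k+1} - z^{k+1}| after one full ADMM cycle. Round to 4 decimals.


ADMM iteration with rho = 3.0, z^k = -0.815, u^k = -1.7211
Step 1: x-update.
Minimize 4*x^2 + 4*x + (3.0/2)*(x + 0.815 - 1.7211)^2
FOC: (2*4 + 3.0)*x = -4 + 3.0*(-0.815 + 1.7211)
x^{k+1} = -0.1165
Step 2: z-update.
Minimize 3*z^2 + 2*z + (3.0/2)*(-0.1165 - z - 1.7211)^2
FOC: (2*3 + 3.0)*z = -2 + 3.0*(-0.1165 - 1.7211)
z^{k+1} = -0.8348
Step 3: u-update.
u^{k+1} = -1.7211 - 0.1165 + 0.8348 = -1.0029
Step 4: Primal residual = |-0.1165 + 0.8348| = 0.7182


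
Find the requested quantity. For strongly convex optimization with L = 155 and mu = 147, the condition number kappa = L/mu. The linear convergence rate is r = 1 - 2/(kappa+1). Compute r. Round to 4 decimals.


Step 1: Compute the condition number.
kappa = L/mu = 155/147 = 1.0544
Step 2: Compute the convergence rate.
r = 1 - 2/(kappa + 1) = 1 - 2*mu/(L + mu) = (L - mu)/(L + mu) = 8/302 = 0.0265


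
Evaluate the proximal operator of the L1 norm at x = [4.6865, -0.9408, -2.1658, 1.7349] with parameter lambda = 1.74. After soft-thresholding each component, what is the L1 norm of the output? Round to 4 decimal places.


Soft-thresholding with lambda = 1.74:
prox(4.6865) = sign(4.6865)*max(|4.6865| - 1.74, 0) = 2.9465
prox(-0.9408) = sign(-0.9408)*max(|-0.9408| - 1.74, 0) = 0.0
prox(-2.1658) = sign(-2.1658)*max(|-2.1658| - 1.74, 0) = -0.4258
prox(1.7349) = sign(1.7349)*max(|1.7349| - 1.74, 0) = 0.0
prox(x) = [2.9465, 0.0, -0.4258, 0.0]
||prox(x)||_1 = 2.9465 + 0.0 + 0.4258 + 0.0 = 3.3723


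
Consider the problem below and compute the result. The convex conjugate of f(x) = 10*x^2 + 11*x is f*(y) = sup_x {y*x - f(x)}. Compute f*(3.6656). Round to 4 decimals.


f*(y) = sup_x {y*x - a*x^2 - b*x} = sup_x {(y-b)*x - a*x^2}
FOC: (y - b) - 2a*x = 0 => x* = (y - b)/(2a)
x* = (3.6656 - 11)/(2*10) = -0.3667
f*(3.6656) = (y-b)^2/(4a) = (3.6656 - 11)^2/(4*10)
= 53.7934/40 = 1.3448


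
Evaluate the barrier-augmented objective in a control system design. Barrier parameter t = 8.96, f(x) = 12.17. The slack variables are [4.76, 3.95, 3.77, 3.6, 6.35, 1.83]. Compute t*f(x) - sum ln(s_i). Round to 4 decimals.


Step 1: Compute log-barrier.
ln values: [1.5602, 1.3737, 1.3271, 1.2809, 1.8485, 0.6043]
phi = -(1.5602 + 1.3737 + 1.3271 + 1.2809 + 1.8485 + 0.6043) = -7.9947
Step 2: Compute augmented objective.
t*f(x) = 8.96*12.17 = 109.0432
Total = 109.0432 - 7.9947 = 101.0485


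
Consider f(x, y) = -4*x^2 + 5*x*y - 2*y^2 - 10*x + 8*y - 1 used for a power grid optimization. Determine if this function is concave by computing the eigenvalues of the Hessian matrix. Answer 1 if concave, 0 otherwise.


The Hessian of f(x,y) = -4*x^2 + 5*x*y - 2*y^2 - 10*x + 8*y - 1 is:
H = [[-8, 5], [5, -4]]
Trace = -8 - 4 = -12
Determinant = -8*-4 - (5)^2 = 7
Discriminant = (-12)^2 - 4*7 = 116.0
Eigenvalues: lambda_1 = -11.3852, lambda_2 = -0.6148
The function is concave.

1


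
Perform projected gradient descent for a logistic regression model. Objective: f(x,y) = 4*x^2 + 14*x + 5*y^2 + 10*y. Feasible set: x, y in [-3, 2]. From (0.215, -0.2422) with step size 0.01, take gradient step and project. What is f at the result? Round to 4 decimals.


Step 1: Compute gradient at (0.215, -0.2422).
grad_x = 2*4*0.215 + 14 = 15.72
grad_y = 2*5*-0.2422 + 10 = 7.578
Step 2: Gradient step.
x_raw = 0.215 - 0.01*15.72 = 0.0578
y_raw = -0.2422 - 0.01*7.578 = -0.318
Step 3: Project onto [-3, 2].
x_proj = clip(0.0578) = 0.0578
y_proj = clip(-0.318) = -0.318
Step 4: Evaluate f.
f(0.0578, -0.318) = -1.8517


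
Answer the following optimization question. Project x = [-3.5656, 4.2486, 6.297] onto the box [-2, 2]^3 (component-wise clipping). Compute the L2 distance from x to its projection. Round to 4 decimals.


Project each component onto [-2, 2].
clip(-3.5656) = -2.0, clip(4.2486) = 2.0, clip(6.297) = 2.0
Projection = [-2.0, 2.0, 2.0]
Squared diffs: [2.4511, 5.0562, 18.4642]
Distance = sqrt(25.9715) = 5.0962


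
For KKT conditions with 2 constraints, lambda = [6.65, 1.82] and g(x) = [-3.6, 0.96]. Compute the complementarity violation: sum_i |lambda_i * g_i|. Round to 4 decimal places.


KKT complementary slackness check:
lambda_1 * g_1 = 6.65 * -3.6 = -23.94
lambda_2 * g_2 = 1.82 * 0.96 = 1.7472
Total violation = 23.94 + 1.7472 = 25.6872


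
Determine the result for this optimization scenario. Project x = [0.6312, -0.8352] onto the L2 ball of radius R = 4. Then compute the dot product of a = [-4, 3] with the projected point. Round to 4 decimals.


Step 1: Compute ||x|| (intermediates to 6 decimals).
||x|| = sqrt(0.6312^2 + (-0.8352)^2) = 1.046887
Step 2: Project.
Since ||x|| <= R, proj = x (no scaling needed).
proj(x) = [0.6312, -0.8352]
Step 3: Dot product.
a^T * proj(x) = -4*0.6312 + 3*(-0.8352) = -5.0304


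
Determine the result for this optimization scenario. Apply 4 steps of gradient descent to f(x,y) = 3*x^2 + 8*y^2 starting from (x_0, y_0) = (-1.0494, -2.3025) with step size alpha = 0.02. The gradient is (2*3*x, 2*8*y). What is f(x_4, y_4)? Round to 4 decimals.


Gradient descent on f(x,y) = 3*x^2 + 8*y^2.
Starting point: (-1.0494, -2.3025), alpha = 0.02
Step 1: grad_x = 2*3*-1.0494 = -6.2964, grad_y = 2*8*-2.3025 = -36.84
  x_1 = -1.0494 - 0.02*-6.2964 = -0.9235
  y_1 = -2.3025 - 0.02*-36.84 = -1.5657
Step 2: grad_x = 2*3*-0.9235 = -5.5408, grad_y = 2*8*-1.5657 = -25.0512
  x_2 = -0.9235 - 0.02*-5.5408 = -0.8127
  y_2 = -1.5657 - 0.02*-25.0512 = -1.0647
Step 3: grad_x = 2*3*-0.8127 = -4.8759, grad_y = 2*8*-1.0647 = -17.0348
  x_3 = -0.8127 - 0.02*-4.8759 = -0.7151
  y_3 = -1.0647 - 0.02*-17.0348 = -0.724
Step 4: grad_x = 2*3*-0.7151 = -4.2908, grad_y = 2*8*-0.724 = -11.5837
  x_4 = -0.7151 - 0.02*-4.2908 = -0.6293
  y_4 = -0.724 - 0.02*-11.5837 = -0.4923
f(-0.6293, -0.4923) = 3*(-0.6293)^2 + 8*(-0.4923)^2 = 3.1271


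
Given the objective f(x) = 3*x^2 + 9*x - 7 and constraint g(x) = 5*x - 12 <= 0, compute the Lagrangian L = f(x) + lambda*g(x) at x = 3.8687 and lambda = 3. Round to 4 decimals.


Step 1: Evaluate f(x).
f(3.8687) = 3*3.8687^2 + 9*3.8687 - 7 = 72.7188
Step 2: Evaluate g(x).
g(3.8687) = 5*3.8687 - 12 = 7.3435
Step 3: Compute Lagrangian.
L = 72.7188 + 3*7.3435 = 94.7493


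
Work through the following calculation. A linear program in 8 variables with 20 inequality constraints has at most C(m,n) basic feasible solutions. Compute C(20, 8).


Each vertex corresponds to some choice of n active constraints out of m, so the number of vertices is at most C(m, n) = m! / (n!(m-n)!).
m = 20, n = 8
Numerator: 20 * 19 * 18 * 17 * 16 * 15 * 14 * 13
Denominator: 8! = 40320
C(20, 8) = 125970


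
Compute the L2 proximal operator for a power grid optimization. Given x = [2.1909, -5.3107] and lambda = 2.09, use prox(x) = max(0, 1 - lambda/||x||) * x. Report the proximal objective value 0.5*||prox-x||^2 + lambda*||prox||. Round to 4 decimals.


Step 1: Compute ||x||.
||x|| = 5.7449
Step 2: Compute scaling factor.
scale = max(0, 1 - 2.09/5.7449) = 0.6362
Step 3: prox(x) = [1.3938, -3.3787]
||prox(x)|| = 3.6549
Step 4: Proximal objective.
0.5*||prox-x||^2 = 2.1841
lambda*||prox|| = 7.6387
Total = 9.8227


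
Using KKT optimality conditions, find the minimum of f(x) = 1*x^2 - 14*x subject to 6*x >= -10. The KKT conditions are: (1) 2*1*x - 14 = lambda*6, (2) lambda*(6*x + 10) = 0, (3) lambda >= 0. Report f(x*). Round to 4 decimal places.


Step 1: Try lambda = 0 (constraint inactive).
Stationarity: 2*1*x - 14 = 0
x* = 14/(2*1) = 7.0
Check constraint: 6*7.0 = 42.0 >= -10 -- satisfied.
Step 2: Compute optimal value.
f(x*) = 1*7.0^2 - 14*7.0 = -49.0


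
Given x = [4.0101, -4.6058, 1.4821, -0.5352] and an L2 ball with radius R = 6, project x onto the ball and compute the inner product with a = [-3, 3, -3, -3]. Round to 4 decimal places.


Step 1: Compute ||x|| (intermediates to 6 decimals).
||x|| = sqrt(4.0101^2 + (-4.6058)^2 + 1.4821^2 + (-0.5352)^2) = 6.306929
Step 2: Project.
Since ||x|| > R, scale = R/||x|| = 6/6.306929 = 0.951335, proj(x) = scale * x
proj(x) = [3.814948, -4.381659, 1.409974, -0.509154]
Step 3: Dot product.
a^T * proj(x) = -3*3.814948 + 3*(-4.381659) - 3*1.409974 - 3*(-0.509154) = -27.2923


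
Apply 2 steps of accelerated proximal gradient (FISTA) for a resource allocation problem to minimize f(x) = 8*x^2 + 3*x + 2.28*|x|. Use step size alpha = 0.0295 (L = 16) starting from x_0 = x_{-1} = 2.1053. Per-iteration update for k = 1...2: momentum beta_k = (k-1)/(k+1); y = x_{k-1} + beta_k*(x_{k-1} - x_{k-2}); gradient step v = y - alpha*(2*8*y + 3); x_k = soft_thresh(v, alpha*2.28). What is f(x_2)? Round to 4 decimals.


FISTA on f(x) = 8*x^2 + 3*x + 2.28*|x|
L = 16, alpha = 0.0295
Iteration 1: beta = 0.0, y = 2.1053 + 0.0*(2.1053 - 2.1053) = 2.1053
  grad(y) = 36.6848, v = y - alpha*grad = 1.0231
  prox(v) = soft_thresh(1.0231, 0.0673) = 0.9558
Iteration 2: beta = 0.3333, y = 0.9558 + 0.3333*(0.9558 - 2.1053) = 0.5727
  grad(y) = 12.163, v = y - alpha*grad = 0.2139
  prox(v) = soft_thresh(0.2139, 0.0673) = 0.1466
f(x_2) = 8*0.1466^2 + 3*0.1466 + 2.28*|0.1466| = 0.9461


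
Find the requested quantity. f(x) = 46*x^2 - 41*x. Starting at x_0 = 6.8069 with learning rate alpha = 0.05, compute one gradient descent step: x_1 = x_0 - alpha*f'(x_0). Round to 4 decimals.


We compute the gradient at x_0 and apply the update.
f'(x) = 92*x - 41
f'(6.8069) = 92*6.8069 - 41 = 585.2348
x_1 = 6.8069 - 0.05*585.2348 = -22.4548


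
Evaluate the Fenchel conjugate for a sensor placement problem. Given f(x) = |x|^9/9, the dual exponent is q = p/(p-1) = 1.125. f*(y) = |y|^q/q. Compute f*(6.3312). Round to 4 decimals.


The conjugate exponent q satisfies 1/p + 1/q = 1.
p = 9, so q = 9/(9 - 1) = 1.125
|y|^q = 6.3312^1.125 = 7.9739
f*(6.3312) = 7.9739 / 1.125 = 7.0879


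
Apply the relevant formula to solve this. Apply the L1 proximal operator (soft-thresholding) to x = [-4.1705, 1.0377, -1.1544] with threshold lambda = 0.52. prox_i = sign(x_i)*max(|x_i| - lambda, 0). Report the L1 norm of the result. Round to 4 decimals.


Soft-thresholding with lambda = 0.52:
prox(-4.1705) = sign(-4.1705)*max(|-4.1705| - 0.52, 0) = -3.6505
prox(1.0377) = sign(1.0377)*max(|1.0377| - 0.52, 0) = 0.5177
prox(-1.1544) = sign(-1.1544)*max(|-1.1544| - 0.52, 0) = -0.6344
prox(x) = [-3.6505, 0.5177, -0.6344]
||prox(x)||_1 = 3.6505 + 0.5177 + 0.6344 = 4.8026


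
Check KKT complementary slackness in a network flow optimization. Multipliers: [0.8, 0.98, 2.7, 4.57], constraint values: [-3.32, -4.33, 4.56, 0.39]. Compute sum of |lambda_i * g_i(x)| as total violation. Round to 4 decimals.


KKT complementary slackness check:
lambda_1 * g_1 = 0.8 * -3.32 = -2.656
lambda_2 * g_2 = 0.98 * -4.33 = -4.2434
lambda_3 * g_3 = 2.7 * 4.56 = 12.312
lambda_4 * g_4 = 4.57 * 0.39 = 1.7823
Total violation = 2.656 + 4.2434 + 12.312 + 1.7823 = 20.9937


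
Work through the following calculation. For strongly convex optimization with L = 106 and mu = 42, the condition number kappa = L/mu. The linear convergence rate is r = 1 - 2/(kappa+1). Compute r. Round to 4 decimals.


Step 1: Compute the condition number.
kappa = L/mu = 106/42 = 2.5238
Step 2: Compute the convergence rate.
r = 1 - 2/(kappa + 1) = 1 - 2*mu/(L + mu) = (L - mu)/(L + mu) = 64/148 = 0.4324


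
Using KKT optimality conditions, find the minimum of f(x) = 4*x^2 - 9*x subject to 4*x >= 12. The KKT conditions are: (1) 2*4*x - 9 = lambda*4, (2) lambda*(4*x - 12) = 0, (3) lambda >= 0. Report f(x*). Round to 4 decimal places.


Step 1: Try lambda = 0 (constraint inactive).
x_unc = 9/(2*4) = 1.125
Check: 4*1.125 = 4.5 < 12 -- violated!
Step 2: Constraint must be active: 4*x = 12
x* = 12/4 = 3.0
lambda = (2*4*3.0 - 9)/4 = 3.75
Step 3: Compute optimal value.
f(x*) = 4*3.0^2 - 9*3.0 = 9.0


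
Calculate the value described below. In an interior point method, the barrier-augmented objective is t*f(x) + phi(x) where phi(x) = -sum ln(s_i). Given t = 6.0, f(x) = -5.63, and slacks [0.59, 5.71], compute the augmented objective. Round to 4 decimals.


Step 1: Compute log-barrier.
ln values: [-0.5276, 1.7422]
phi = -(-0.5276 + 1.7422) = -1.2146
Step 2: Compute augmented objective.
t*f(x) = 6.0*-5.63 = -33.78
Total = -33.78 - 1.2146 = -34.9946


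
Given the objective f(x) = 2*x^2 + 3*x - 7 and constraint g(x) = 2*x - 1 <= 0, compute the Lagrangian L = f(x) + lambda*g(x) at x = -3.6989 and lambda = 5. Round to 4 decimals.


Step 1: Evaluate f(x).
f(-3.6989) = 2*(-3.6989)^2 + 3*(-3.6989) - 7 = 9.267
Step 2: Evaluate g(x).
g(-3.6989) = 2*-3.6989 - 1 = -8.3978
Step 3: Compute Lagrangian.
L = 9.267 + 5*-8.3978 = -32.722


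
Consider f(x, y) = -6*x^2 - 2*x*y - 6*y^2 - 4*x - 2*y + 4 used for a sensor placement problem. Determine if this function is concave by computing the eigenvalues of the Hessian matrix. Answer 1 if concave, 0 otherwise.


The Hessian of f(x,y) = -6*x^2 - 2*x*y - 6*y^2 - 4*x - 2*y + 4 is:
H = [[-12, -2], [-2, -12]]
Trace = -12 - 12 = -24
Determinant = -12*-12 - (-2)^2 = 140
Discriminant = (-24)^2 - 4*140 = 16.0
Eigenvalues: lambda_1 = -14.0, lambda_2 = -10.0
The function is concave.

1


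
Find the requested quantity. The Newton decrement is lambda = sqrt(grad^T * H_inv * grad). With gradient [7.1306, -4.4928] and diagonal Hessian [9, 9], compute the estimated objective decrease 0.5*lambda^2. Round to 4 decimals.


Step 1: H is diagonal, so H^(-1) * g = [0.7923, -0.4992].
Step 2: g^T H^(-1) g = sum_i g_i^2 / H_ii
  = (7.1306)^2/9 + (-4.4928)^2/9
  = 5.6495 + 2.2428 = 7.8923
Step 3: Objective decrease = 0.5 * g^T H^(-1) g = 3.9462


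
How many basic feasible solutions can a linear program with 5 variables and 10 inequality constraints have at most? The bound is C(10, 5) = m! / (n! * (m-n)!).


Each vertex corresponds to some choice of n active constraints out of m, so the number of vertices is at most C(m, n) = m! / (n!(m-n)!).
m = 10, n = 5
Numerator: 10 * 9 * 8 * 7 * 6
Denominator: 5! = 120
C(10, 5) = 252


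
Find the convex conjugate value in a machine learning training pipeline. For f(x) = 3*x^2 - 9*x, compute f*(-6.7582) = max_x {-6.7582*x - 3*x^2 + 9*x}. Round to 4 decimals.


f*(y) = sup_x {y*x - a*x^2 - b*x} = sup_x {(y-b)*x - a*x^2}
FOC: (y - b) - 2a*x = 0 => x* = (y - b)/(2a)
x* = (-6.7582 + 9)/(2*3) = 0.3736
f*(-6.7582) = (y-b)^2/(4a) = (-6.7582 + 9)^2/(4*3)
= 5.0257/12 = 0.4188


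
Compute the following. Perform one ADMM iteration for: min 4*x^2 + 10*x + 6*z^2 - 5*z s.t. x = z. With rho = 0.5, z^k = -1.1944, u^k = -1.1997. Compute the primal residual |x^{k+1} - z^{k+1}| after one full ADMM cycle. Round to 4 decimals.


ADMM iteration with rho = 0.5, z^k = -1.1944, u^k = -1.1997
Step 1: x-update.
Minimize 4*x^2 + 10*x + (0.5/2)*(x + 1.1944 - 1.1997)^2
FOC: (2*4 + 0.5)*x = -10 + 0.5*(-1.1944 + 1.1997)
x^{k+1} = -1.1762
Step 2: z-update.
Minimize 6*z^2 - 5*z + (0.5/2)*(-1.1762 - z - 1.1997)^2
FOC: (2*6 + 0.5)*z = 5 + 0.5*(-1.1762 - 1.1997)
z^{k+1} = 0.305
Step 3: u-update.
u^{k+1} = -1.1997 - 1.1762 - 0.305 = -2.6808
Step 4: Primal residual = |-1.1762 - 0.305| = 1.4811


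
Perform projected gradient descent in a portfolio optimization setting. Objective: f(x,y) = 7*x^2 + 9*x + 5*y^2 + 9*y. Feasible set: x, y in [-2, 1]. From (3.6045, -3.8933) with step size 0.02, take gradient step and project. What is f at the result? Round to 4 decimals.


Step 1: Compute gradient at (3.6045, -3.8933).
grad_x = 2*7*3.6045 + 9 = 59.463
grad_y = 2*5*-3.8933 + 9 = -29.933
Step 2: Gradient step.
x_raw = 3.6045 - 0.02*59.463 = 2.4152
y_raw = -3.8933 - 0.02*-29.933 = -3.2946
Step 3: Project onto [-2, 1].
x_proj = clip(2.4152) = 1.0
y_proj = clip(-3.2946) = -2.0
Step 4: Evaluate f.
f(1.0, -2.0) = 18.0


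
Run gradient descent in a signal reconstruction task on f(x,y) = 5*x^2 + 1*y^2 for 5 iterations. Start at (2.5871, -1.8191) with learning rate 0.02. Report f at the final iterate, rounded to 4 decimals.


Gradient descent on f(x,y) = 5*x^2 + 1*y^2.
Starting point: (2.5871, -1.8191), alpha = 0.02
Step 1: grad_x = 2*5*2.5871 = 25.871, grad_y = 2*1*-1.8191 = -3.6382
  x_1 = 2.5871 - 0.02*25.871 = 2.0697
  y_1 = -1.8191 - 0.02*-3.6382 = -1.7463
Step 2: grad_x = 2*5*2.0697 = 20.6968, grad_y = 2*1*-1.7463 = -3.4927
  x_2 = 2.0697 - 0.02*20.6968 = 1.6557
  y_2 = -1.7463 - 0.02*-3.4927 = -1.6765
Step 3: grad_x = 2*5*1.6557 = 16.5574, grad_y = 2*1*-1.6765 = -3.353
  x_3 = 1.6557 - 0.02*16.5574 = 1.3246
  y_3 = -1.6765 - 0.02*-3.353 = -1.6094
Step 4: grad_x = 2*5*1.3246 = 13.246, grad_y = 2*1*-1.6094 = -3.2188
  x_4 = 1.3246 - 0.02*13.246 = 1.0597
  y_4 = -1.6094 - 0.02*-3.2188 = -1.545
Step 5: grad_x = 2*5*1.0597 = 10.5968, grad_y = 2*1*-1.545 = -3.0901
  x_5 = 1.0597 - 0.02*10.5968 = 0.8477
  y_5 = -1.545 - 0.02*-3.0901 = -1.4832
f(0.8477, -1.4832) = 5*0.8477^2 + 1*(-1.4832)^2 = 5.7933


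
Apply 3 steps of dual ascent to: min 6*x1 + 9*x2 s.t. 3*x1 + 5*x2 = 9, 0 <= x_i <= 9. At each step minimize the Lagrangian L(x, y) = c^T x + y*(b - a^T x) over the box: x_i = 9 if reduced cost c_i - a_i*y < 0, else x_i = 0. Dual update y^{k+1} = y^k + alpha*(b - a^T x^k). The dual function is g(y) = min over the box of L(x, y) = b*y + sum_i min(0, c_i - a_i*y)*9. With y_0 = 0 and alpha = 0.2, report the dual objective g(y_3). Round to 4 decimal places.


Dual ascent for LP: min 6*x1 + 9*x2, 3*x1 + 5*x2 = 9, 0 <= x_i <= 9
Step 1: y^k = 0.0, reduced costs: (6.0, 9.0)
  x^k = (0.0, 0.0), subgradient = b - a^T x = 9.0
  y^{k+1} = 0.0 + 0.2*9.0 = 1.8
Step 2: y^k = 1.8, reduced costs: (0.6, 0.0)
  x^k = (0.0, 0.0), subgradient = b - a^T x = 9.0
  y^{k+1} = 1.8 + 0.2*9.0 = 3.6
Step 3: y^k = 3.6, reduced costs: (-4.8, -9.0)
  x^k = (9.0, 9.0), subgradient = b - a^T x = -63.0
  y^{k+1} = 3.6 + 0.2*-63.0 = -9.0
Dual objective at y_3 = -9.0: reduced costs (33.0, 54.0), box minimizer x = (0.0, 0.0)
g(y_3) = b*y + (c1 - a1*y)*x1 + (c2 - a2*y)*x2 = 9*(-9.0) + 33.0*0.0 + 54.0*0.0 = -81.0 + 0.0 + 0.0 = -81.0


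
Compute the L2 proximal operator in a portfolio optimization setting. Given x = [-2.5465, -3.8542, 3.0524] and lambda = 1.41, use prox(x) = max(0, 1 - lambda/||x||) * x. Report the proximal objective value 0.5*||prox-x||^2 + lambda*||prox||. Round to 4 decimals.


Step 1: Compute ||x||.
||x|| = 5.5368
Step 2: Compute scaling factor.
scale = max(0, 1 - 1.41/5.5368) = 0.7453
Step 3: prox(x) = [-1.898, -2.8727, 2.2751]
||prox(x)|| = 4.1268
Step 4: Proximal objective.
0.5*||prox-x||^2 = 0.9941
lambda*||prox|| = 5.8188
Total = 6.8129


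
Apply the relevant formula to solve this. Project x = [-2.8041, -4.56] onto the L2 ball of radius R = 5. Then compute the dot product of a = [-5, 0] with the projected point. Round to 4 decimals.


Step 1: Compute ||x|| (intermediates to 6 decimals).
||x|| = sqrt((-2.8041)^2 + (-4.56)^2) = 5.353184
Step 2: Project.
Since ||x|| > R, scale = R/||x|| = 5/5.353184 = 0.934024, proj(x) = scale * x
proj(x) = [-2.619097, -4.259149]
Step 3: Dot product.
a^T * proj(x) = -5*(-2.619097) + 0*(-4.259149) = 13.0955


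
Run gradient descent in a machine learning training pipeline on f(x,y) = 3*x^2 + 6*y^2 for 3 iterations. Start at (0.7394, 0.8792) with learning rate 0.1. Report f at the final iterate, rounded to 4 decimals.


Gradient descent on f(x,y) = 3*x^2 + 6*y^2.
Starting point: (0.7394, 0.8792), alpha = 0.1
Step 1: grad_x = 2*3*0.7394 = 4.4364, grad_y = 2*6*0.8792 = 10.5504
  x_1 = 0.7394 - 0.1*4.4364 = 0.2958
  y_1 = 0.8792 - 0.1*10.5504 = -0.1758
Step 2: grad_x = 2*3*0.2958 = 1.7746, grad_y = 2*6*-0.1758 = -2.1101
  x_2 = 0.2958 - 0.1*1.7746 = 0.1183
  y_2 = -0.1758 - 0.1*-2.1101 = 0.0352
Step 3: grad_x = 2*3*0.1183 = 0.7098, grad_y = 2*6*0.0352 = 0.422
  x_3 = 0.1183 - 0.1*0.7098 = 0.0473
  y_3 = 0.0352 - 0.1*0.422 = -0.007
f(0.0473, -0.007) = 3*0.0473^2 + 6*(-0.007)^2 = 0.007


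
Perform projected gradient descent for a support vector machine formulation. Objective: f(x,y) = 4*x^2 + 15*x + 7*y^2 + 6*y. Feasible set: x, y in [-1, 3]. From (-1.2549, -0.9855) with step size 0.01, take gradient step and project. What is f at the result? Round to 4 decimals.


Step 1: Compute gradient at (-1.2549, -0.9855).
grad_x = 2*4*-1.2549 + 15 = 4.9608
grad_y = 2*7*-0.9855 + 6 = -7.797
Step 2: Gradient step.
x_raw = -1.2549 - 0.01*4.9608 = -1.3045
y_raw = -0.9855 - 0.01*-7.797 = -0.9075
Step 3: Project onto [-1, 3].
x_proj = clip(-1.3045) = -1.0
y_proj = clip(-0.9075) = -0.9075
Step 4: Evaluate f.
f(-1.0, -0.9075) = -10.6799


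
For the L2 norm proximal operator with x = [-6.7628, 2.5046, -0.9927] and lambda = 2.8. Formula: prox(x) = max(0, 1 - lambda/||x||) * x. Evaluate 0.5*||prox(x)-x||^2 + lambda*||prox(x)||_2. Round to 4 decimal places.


Step 1: Compute ||x||.
||x|| = 7.2797
Step 2: Compute scaling factor.
scale = max(0, 1 - 2.8/7.2797) = 0.6154
Step 3: prox(x) = [-4.1616, 1.5413, -0.6109]
||prox(x)|| = 4.4797
Step 4: Proximal objective.
0.5*||prox-x||^2 = 3.92
lambda*||prox|| = 12.5432
Total = 16.4631


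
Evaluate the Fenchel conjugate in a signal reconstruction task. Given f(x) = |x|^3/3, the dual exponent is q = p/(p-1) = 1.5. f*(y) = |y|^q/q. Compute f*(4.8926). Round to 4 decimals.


The conjugate exponent q satisfies 1/p + 1/q = 1.
p = 3, so q = 3/(3 - 1) = 1.5
|y|^q = 4.8926^1.5 = 10.8221
f*(4.8926) = 10.8221 / 1.5 = 7.2147


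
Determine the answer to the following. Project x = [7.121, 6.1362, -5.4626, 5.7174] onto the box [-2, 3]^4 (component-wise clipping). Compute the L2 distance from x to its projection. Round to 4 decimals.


Project each component onto [-2, 3].
clip(7.121) = 3.0, clip(6.1362) = 3.0, clip(-5.4626) = -2.0, clip(5.7174) = 3.0
Projection = [3.0, 3.0, -2.0, 3.0]
Squared diffs: [16.9826, 9.8358, 11.9896, 7.3843]
Distance = sqrt(46.1923) = 6.7965


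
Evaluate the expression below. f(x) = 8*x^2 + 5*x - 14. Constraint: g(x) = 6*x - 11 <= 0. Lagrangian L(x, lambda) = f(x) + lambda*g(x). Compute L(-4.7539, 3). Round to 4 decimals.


Step 1: Evaluate f(x).
f(-4.7539) = 8*(-4.7539)^2 + 5*(-4.7539) - 14 = 143.027
Step 2: Evaluate g(x).
g(-4.7539) = 6*-4.7539 - 11 = -39.5234
Step 3: Compute Lagrangian.
L = 143.027 + 3*-39.5234 = 24.4568


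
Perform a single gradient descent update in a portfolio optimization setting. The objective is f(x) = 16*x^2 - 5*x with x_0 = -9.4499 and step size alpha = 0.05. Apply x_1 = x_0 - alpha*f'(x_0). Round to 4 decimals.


We compute the gradient at x_0 and apply the update.
f'(x) = 32*x - 5
f'(-9.4499) = 32*-9.4499 - 5 = -307.3968
x_1 = -9.4499 - 0.05*-307.3968 = 5.9199


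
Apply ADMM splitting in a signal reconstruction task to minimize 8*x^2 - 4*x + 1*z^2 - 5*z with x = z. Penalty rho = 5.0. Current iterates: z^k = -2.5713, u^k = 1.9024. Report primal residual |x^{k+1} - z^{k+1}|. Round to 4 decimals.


ADMM iteration with rho = 5.0, z^k = -2.5713, u^k = 1.9024
Step 1: x-update.
Minimize 8*x^2 - 4*x + (5.0/2)*(x + 2.5713 + 1.9024)^2
FOC: (2*8 + 5.0)*x = 4 + 5.0*(-2.5713 - 1.9024)
x^{k+1} = -0.8747
Step 2: z-update.
Minimize 1*z^2 - 5*z + (5.0/2)*(-0.8747 - z + 1.9024)^2
FOC: (2*1 + 5.0)*z = 5 + 5.0*(-0.8747 + 1.9024)
z^{k+1} = 1.4484
Step 3: u-update.
u^{k+1} = 1.9024 - 0.8747 - 1.4484 = -0.4207
Step 4: Primal residual = |-0.8747 - 1.4484| = 2.3231


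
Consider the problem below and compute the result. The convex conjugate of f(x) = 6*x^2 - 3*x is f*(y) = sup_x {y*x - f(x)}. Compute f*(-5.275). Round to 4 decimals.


f*(y) = sup_x {y*x - a*x^2 - b*x} = sup_x {(y-b)*x - a*x^2}
FOC: (y - b) - 2a*x = 0 => x* = (y - b)/(2a)
x* = (-5.275 + 3)/(2*6) = -0.1896
f*(-5.275) = (y-b)^2/(4a) = (-5.275 + 3)^2/(4*6)
= 5.1756/24 = 0.2157


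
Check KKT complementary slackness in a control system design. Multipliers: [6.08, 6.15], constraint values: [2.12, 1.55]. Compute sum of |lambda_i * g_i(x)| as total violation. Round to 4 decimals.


KKT complementary slackness check:
lambda_1 * g_1 = 6.08 * 2.12 = 12.8896
lambda_2 * g_2 = 6.15 * 1.55 = 9.5325
Total violation = 12.8896 + 9.5325 = 22.4221


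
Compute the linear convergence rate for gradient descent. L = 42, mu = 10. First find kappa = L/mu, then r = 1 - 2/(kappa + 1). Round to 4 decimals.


Step 1: Compute the condition number.
kappa = L/mu = 42/10 = 4.2
Step 2: Compute the convergence rate.
r = 1 - 2/(kappa + 1) = 1 - 2*mu/(L + mu) = (L - mu)/(L + mu) = 32/52 = 0.6154


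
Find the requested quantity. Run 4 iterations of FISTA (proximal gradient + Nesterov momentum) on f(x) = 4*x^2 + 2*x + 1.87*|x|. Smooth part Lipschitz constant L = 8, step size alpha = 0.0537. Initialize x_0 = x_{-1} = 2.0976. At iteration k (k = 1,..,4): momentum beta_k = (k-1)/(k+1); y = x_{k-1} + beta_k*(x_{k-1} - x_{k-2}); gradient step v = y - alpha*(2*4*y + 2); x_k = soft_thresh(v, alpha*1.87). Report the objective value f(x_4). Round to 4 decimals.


FISTA on f(x) = 4*x^2 + 2*x + 1.87*|x|
L = 8, alpha = 0.0537
Iteration 1: beta = 0.0, y = 2.0976 + 0.0*(2.0976 - 2.0976) = 2.0976
  grad(y) = 18.7808, v = y - alpha*grad = 1.0891
  prox(v) = soft_thresh(1.0891, 0.1004) = 0.9887
Iteration 2: beta = 0.3333, y = 0.9887 + 0.3333*(0.9887 - 2.0976) = 0.619
  grad(y) = 6.952, v = y - alpha*grad = 0.2457
  prox(v) = soft_thresh(0.2457, 0.1004) = 0.1453
Iteration 3: beta = 0.5, y = 0.1453 + 0.5*(0.1453 - 0.9887) = -0.2764
  grad(y) = -0.2115, v = y - alpha*grad = -0.2651
  prox(v) = soft_thresh(-0.2651, 0.1004) = -0.1647
Iteration 4: beta = 0.6, y = -0.1647 + 0.6*(-0.1647 - 0.1453) = -0.3506
  grad(y) = -0.8049, v = y - alpha*grad = -0.3074
  prox(v) = soft_thresh(-0.3074, 0.1004) = -0.207
f(x_4) = 4*(-0.207)^2 + 2*(-0.207) + 1.87*|-0.207| = 0.1444


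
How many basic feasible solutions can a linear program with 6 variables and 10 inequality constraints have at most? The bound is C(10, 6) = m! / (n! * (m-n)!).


Each vertex corresponds to some choice of n active constraints out of m, so the number of vertices is at most C(m, n) = m! / (n!(m-n)!).
m = 10, n = 6
Numerator: 10 * 9 * 8 * 7 * 6 * 5
Denominator: 6! = 720
C(10, 6) = 210


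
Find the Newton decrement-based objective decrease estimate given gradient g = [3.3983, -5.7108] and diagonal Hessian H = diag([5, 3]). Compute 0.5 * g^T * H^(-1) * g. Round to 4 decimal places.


Step 1: H is diagonal, so H^(-1) * g = [0.6797, -1.9036].
Step 2: g^T H^(-1) g = sum_i g_i^2 / H_ii
  = (3.3983)^2/5 + (-5.7108)^2/3
  = 2.3097 + 10.8711 = 13.1808
Step 3: Objective decrease = 0.5 * g^T H^(-1) g = 6.5904


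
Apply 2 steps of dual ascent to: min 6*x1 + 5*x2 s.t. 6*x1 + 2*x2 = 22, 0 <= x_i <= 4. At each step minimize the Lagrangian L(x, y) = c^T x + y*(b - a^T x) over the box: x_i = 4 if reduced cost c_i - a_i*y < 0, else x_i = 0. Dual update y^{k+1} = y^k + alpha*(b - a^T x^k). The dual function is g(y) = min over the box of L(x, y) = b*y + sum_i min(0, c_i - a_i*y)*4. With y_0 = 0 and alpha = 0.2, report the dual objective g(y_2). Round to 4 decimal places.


Dual ascent for LP: min 6*x1 + 5*x2, 6*x1 + 2*x2 = 22, 0 <= x_i <= 4
Step 1: y^k = 0.0, reduced costs: (6.0, 5.0)
  x^k = (0.0, 0.0), subgradient = b - a^T x = 22.0
  y^{k+1} = 0.0 + 0.2*22.0 = 4.4
Step 2: y^k = 4.4, reduced costs: (-20.4, -3.8)
  x^k = (4.0, 4.0), subgradient = b - a^T x = -10.0
  y^{k+1} = 4.4 + 0.2*-10.0 = 2.4
Dual objective at y_2 = 2.4: reduced costs (-8.4, 0.2), box minimizer x = (4.0, 0.0)
g(y_2) = b*y + (c1 - a1*y)*x1 + (c2 - a2*y)*x2 = 22*2.4 + (-8.4)*4.0 + 0.2*0.0 = 52.8 - 33.6 + 0.0 = 19.2


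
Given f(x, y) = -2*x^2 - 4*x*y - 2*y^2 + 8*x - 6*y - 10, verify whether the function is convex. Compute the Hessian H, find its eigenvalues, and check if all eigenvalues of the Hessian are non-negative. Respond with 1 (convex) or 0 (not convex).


The Hessian of f(x,y) = -2*x^2 - 4*x*y - 2*y^2 + 8*x - 6*y - 10 is:
H = [[-4, -4], [-4, -4]]
Trace = -4 - 4 = -8
Determinant = -4*-4 - (-4)^2 = 0
Discriminant = (-8)^2 - 4*0 = 64.0
Eigenvalues: lambda_1 = -8.0, lambda_2 = 0.0
The function is not convex.

0


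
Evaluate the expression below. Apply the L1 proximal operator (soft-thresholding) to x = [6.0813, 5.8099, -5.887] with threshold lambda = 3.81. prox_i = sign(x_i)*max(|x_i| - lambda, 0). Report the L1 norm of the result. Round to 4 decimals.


Soft-thresholding with lambda = 3.81:
prox(6.0813) = sign(6.0813)*max(|6.0813| - 3.81, 0) = 2.2713
prox(5.8099) = sign(5.8099)*max(|5.8099| - 3.81, 0) = 1.9999
prox(-5.887) = sign(-5.887)*max(|-5.887| - 3.81, 0) = -2.077
prox(x) = [2.2713, 1.9999, -2.077]
||prox(x)||_1 = 2.2713 + 1.9999 + 2.077 = 6.3482


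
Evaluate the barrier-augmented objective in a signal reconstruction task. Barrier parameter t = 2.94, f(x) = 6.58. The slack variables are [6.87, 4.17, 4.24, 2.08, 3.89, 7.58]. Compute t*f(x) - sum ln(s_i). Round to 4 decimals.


Step 1: Compute log-barrier.
ln values: [1.9272, 1.4279, 1.4446, 0.7324, 1.3584, 2.0255]
phi = -(1.9272 + 1.4279 + 1.4446 + 0.7324 + 1.3584 + 2.0255) = -8.9159
Step 2: Compute augmented objective.
t*f(x) = 2.94*6.58 = 19.3452
Total = 19.3452 - 8.9159 = 10.4293


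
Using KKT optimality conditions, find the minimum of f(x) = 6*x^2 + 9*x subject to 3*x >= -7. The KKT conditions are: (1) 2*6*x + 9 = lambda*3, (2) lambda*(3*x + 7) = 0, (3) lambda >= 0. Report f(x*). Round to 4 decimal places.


Step 1: Try lambda = 0 (constraint inactive).
Stationarity: 2*6*x + 9 = 0
x* = -9/(2*6) = -0.75
Check constraint: 3*-0.75 = -2.25 >= -7 -- satisfied.
Step 2: Compute optimal value.
f(x*) = 6*(-0.75)^2 + 9*(-0.75) = -3.375


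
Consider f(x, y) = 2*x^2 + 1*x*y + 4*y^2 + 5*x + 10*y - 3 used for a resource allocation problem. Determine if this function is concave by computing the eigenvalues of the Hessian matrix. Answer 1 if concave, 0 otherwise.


The Hessian of f(x,y) = 2*x^2 + 1*x*y + 4*y^2 + 5*x + 10*y - 3 is:
H = [[4, 1], [1, 8]]
Trace = 4 + 8 = 12
Determinant = 4*8 - (1)^2 = 31
Discriminant = (12)^2 - 4*31 = 20.0
Eigenvalues: lambda_1 = 3.7639, lambda_2 = 8.2361
The function is not concave.

0


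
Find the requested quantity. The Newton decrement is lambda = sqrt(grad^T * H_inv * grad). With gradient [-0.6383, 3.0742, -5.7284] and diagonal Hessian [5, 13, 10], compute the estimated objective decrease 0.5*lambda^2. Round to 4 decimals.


Step 1: H is diagonal, so H^(-1) * g = [-0.1277, 0.2365, -0.5728].
Step 2: g^T H^(-1) g = sum_i g_i^2 / H_ii
  = (-0.6383)^2/5 + (3.0742)^2/13 + (-5.7284)^2/10
  = 0.0815 + 0.727 + 3.2815 = 4.0899
Step 3: Objective decrease = 0.5 * g^T H^(-1) g = 2.045


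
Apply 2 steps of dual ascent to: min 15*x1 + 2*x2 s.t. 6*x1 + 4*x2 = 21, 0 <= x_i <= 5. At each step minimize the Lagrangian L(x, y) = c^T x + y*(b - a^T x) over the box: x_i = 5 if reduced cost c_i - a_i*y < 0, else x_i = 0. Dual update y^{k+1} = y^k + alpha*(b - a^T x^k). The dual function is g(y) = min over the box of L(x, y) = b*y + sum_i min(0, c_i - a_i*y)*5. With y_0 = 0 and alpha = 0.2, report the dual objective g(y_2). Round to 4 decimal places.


Dual ascent for LP: min 15*x1 + 2*x2, 6*x1 + 4*x2 = 21, 0 <= x_i <= 5
Step 1: y^k = 0.0, reduced costs: (15.0, 2.0)
  x^k = (0.0, 0.0), subgradient = b - a^T x = 21.0
  y^{k+1} = 0.0 + 0.2*21.0 = 4.2
Step 2: y^k = 4.2, reduced costs: (-10.2, -14.8)
  x^k = (5.0, 5.0), subgradient = b - a^T x = -29.0
  y^{k+1} = 4.2 + 0.2*-29.0 = -1.6
Dual objective at y_2 = -1.6: reduced costs (24.6, 8.4), box minimizer x = (0.0, 0.0)
g(y_2) = b*y + (c1 - a1*y)*x1 + (c2 - a2*y)*x2 = 21*(-1.6) + 24.6*0.0 + 8.4*0.0 = -33.6 + 0.0 + 0.0 = -33.6


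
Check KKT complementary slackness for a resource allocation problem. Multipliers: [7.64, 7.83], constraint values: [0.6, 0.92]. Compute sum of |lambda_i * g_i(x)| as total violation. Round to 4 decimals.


KKT complementary slackness check:
lambda_1 * g_1 = 7.64 * 0.6 = 4.584
lambda_2 * g_2 = 7.83 * 0.92 = 7.2036
Total violation = 4.584 + 7.2036 = 11.7876


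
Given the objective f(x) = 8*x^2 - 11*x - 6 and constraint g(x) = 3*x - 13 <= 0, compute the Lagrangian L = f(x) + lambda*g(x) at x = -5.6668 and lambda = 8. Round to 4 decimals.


Step 1: Evaluate f(x).
f(-5.6668) = 8*(-5.6668)^2 - 11*(-5.6668) - 6 = 313.2358
Step 2: Evaluate g(x).
g(-5.6668) = 3*-5.6668 - 13 = -30.0004
Step 3: Compute Lagrangian.
L = 313.2358 + 8*-30.0004 = 73.2326


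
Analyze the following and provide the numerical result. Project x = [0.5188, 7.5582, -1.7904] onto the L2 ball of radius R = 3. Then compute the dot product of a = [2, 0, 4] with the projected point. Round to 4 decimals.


Step 1: Compute ||x|| (intermediates to 6 decimals).
||x|| = sqrt(0.5188^2 + 7.5582^2 + (-1.7904)^2) = 7.784669
Step 2: Project.
Since ||x|| > R, scale = R/||x|| = 3/7.784669 = 0.385373, proj(x) = scale * x
proj(x) = [0.199932, 2.912726, -0.689972]
Step 3: Dot product.
a^T * proj(x) = 2*0.199932 + 0*2.912726 + 4*(-0.689972) = -2.36


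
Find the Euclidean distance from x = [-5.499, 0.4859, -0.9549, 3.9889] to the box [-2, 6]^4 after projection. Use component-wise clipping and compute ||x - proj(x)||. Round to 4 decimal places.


Project each component onto [-2, 6].
clip(-5.499) = -2.0, clip(0.4859) = 0.4859, clip(-0.9549) = -0.9549, clip(3.9889) = 3.9889
Projection = [-2.0, 0.4859, -0.9549, 3.9889]
Squared diffs: [12.243, 0.0, 0.0, 0.0]
Distance = sqrt(12.243) = 3.499


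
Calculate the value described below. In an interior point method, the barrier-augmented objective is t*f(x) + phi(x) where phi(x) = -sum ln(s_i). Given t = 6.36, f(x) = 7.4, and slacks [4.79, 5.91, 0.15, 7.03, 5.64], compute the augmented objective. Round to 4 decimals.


Step 1: Compute log-barrier.
ln values: [1.5665, 1.7766, -1.8971, 1.9502, 1.7299]
phi = -(1.5665 + 1.7766 - 1.8971 + 1.9502 + 1.7299) = -5.1261
Step 2: Compute augmented objective.
t*f(x) = 6.36*7.4 = 47.064
Total = 47.064 - 5.1261 = 41.9379
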